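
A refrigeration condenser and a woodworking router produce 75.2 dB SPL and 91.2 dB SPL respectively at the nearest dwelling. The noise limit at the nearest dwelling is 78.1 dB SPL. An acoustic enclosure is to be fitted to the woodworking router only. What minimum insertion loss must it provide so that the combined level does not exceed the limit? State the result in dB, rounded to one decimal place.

16.2 dB

Everything except the woodworking router sums to 10^(75.2/10) = 3.311e+07 in linear terms, 75.20 dB SPL.
To meet 78.1 dB SPL overall, the treated woodworking router may contribute at most 10^(78.1/10) − 3.311e+07 = 3.145e+07, i.e. 74.98 dB SPL.
So the woodworking router must be reduced from 91.2 to 74.98 dB SPL: IL = 16.22 dB.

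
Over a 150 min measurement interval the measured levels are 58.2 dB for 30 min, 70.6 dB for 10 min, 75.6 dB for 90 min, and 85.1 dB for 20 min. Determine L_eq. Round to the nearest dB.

L_eq = 10·log₁₀[(1/T)·Σ tᵢ·10^(Lᵢ/10)] with T = 150 min.
Σ tᵢ·10^(Lᵢ/10) = 30·10^(58.2/10) + 10·10^(70.6/10) + 90·10^(75.6/10) + 20·10^(85.1/10) = 9.874e+09.
L_eq = 10·log₁₀(9.874e+09/150) = 78.18 dB.

78 dB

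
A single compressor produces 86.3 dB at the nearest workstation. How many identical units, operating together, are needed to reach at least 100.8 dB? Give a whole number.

The shortfall is 100.8 − 86.3 = 14.5 dB, and N units add 10·log₁₀ N, so need 10·log₁₀ N ≥ 14.5.
N ≥ 10^(14.5/10) = 28.184, so N = 29.

29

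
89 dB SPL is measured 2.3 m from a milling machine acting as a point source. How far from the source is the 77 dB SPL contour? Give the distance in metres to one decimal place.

9.2 m

For a point source L₁ − L₂ = 20·log₁₀(r₂/r₁), so r₂ = r₁·10^((L₁−L₂)/20).
r₂ = 2.3·10^((89−77)/20) = 2.3·10^(12.0/20) = 9.16 m.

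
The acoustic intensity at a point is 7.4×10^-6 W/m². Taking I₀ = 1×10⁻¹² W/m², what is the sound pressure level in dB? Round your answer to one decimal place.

I/I₀ = 7.4×10^-6/10⁻¹² = 7.4×10^6, and L = 10·log₁₀(I/I₀).
L = 10·(0.8692 + 6) = 68.69 dB.

68.7 dB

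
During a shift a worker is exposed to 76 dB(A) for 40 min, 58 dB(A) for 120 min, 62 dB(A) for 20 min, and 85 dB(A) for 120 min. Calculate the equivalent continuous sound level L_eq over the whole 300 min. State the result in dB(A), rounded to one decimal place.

Weight each interval's intensity by its duration and average over T = 300 min:
Σ tᵢ·10^(Lᵢ/10) = 40·10^(76/10) + 120·10^(58/10) + 20·10^(62/10) + 120·10^(85/10) = 3.965e+10.
L_eq = 10·log₁₀(3.965e+10/300) = 81.21 dB(A).

81.2 dB(A)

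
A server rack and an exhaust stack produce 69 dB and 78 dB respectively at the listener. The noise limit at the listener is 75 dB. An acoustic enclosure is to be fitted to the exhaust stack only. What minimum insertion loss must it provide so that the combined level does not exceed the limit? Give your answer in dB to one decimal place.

Fixed contribution from the other source: Σ 10^(L/10) = 10^(69/10) = 7.943e+06 (69.00 dB).
The limit corresponds to 10^(75/10) = 3.162e+07; subtracting the fixed part leaves 2.368e+07 for the exhaust stack, i.e. 73.74 dB.
So the exhaust stack must be reduced from 78 to 73.74 dB: IL = 4.26 dB.

4.3 dB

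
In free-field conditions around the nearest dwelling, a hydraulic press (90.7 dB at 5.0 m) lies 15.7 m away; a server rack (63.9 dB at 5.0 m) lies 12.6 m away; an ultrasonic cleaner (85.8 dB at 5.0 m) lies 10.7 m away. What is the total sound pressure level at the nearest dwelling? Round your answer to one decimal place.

Apply inverse-square spreading to bring every level to the receiver, then sum 10^(L/10).
hydraulic press: 90.7 − 20·log₁₀(15.7/5.0) = 90.7 − 9.94 = 80.76 dB.
server rack: 63.9 − 20·log₁₀(12.6/5.0) = 63.9 − 8.03 = 55.87 dB.
ultrasonic cleaner: 85.8 − 20·log₁₀(10.7/5.0) = 85.8 − 6.61 = 79.19 dB.
Σ 10^(L/10) = 2.026e+08 → L_total = 10·log₁₀(2.026e+08) = 83.07 dB.

83.1 dB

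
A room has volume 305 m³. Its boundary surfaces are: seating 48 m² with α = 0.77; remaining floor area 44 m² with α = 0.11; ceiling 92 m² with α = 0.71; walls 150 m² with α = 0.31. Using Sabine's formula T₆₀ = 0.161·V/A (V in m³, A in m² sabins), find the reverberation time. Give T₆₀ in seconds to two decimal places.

0.32 s

Total absorption A = 48·0.77 + 44·0.11 + 92·0.71 + 150·0.31 = 153.62 m² sabins.
T₆₀ = 0.161 × 305 / 153.62 = 0.320 s.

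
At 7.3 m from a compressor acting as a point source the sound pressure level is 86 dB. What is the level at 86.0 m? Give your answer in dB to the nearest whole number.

For a point source, L₂ = L₁ − 20·log₁₀(r₂/r₁).
L₂ = 86 − 20·log₁₀(86.0/7.3) = 86 − 21.424 = 64.58 dB.

65 dB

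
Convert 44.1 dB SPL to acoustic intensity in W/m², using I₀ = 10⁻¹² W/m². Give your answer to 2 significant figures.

I = I₀·10^(L/10) = 10⁻¹² × 10^(44.1/10) = 10^(-7.590).

2.6e-08 W/m²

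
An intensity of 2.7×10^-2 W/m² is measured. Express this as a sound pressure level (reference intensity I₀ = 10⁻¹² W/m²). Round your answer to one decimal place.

104.3 dB

L = 10·log₁₀(I/I₀) = 10·log₁₀(2.7×10^-2/10⁻¹²) = 10·log₁₀(2.7×10^10).
L = 10·(0.4314 + 10) = 104.31 dB.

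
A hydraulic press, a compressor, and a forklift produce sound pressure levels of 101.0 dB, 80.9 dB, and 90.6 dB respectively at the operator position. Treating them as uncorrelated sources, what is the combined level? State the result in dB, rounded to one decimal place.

101.4 dB

For uncorrelated sources the intensities add, so convert each level to linear form, sum, and take 10·log₁₀ of the total.
Σ 10^(L/10) = 10^(101.0/10) + 10^(80.9/10) + 10^(90.6/10) = 1.386e+10.
L_total = 10·log₁₀(1.386e+10) = 101.42 dB.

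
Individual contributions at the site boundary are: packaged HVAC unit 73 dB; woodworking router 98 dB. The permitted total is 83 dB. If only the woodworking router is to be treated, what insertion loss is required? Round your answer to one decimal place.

Fixed contribution from the other source: Σ 10^(L/10) = 10^(73/10) = 1.995e+07 (73.00 dB).
To meet 83 dB overall, the treated woodworking router may contribute at most 10^(83/10) − 1.995e+07 = 1.796e+08, i.e. 82.54 dB.
Required insertion loss = 98 − 82.54 = 15.46 dB.

15.5 dB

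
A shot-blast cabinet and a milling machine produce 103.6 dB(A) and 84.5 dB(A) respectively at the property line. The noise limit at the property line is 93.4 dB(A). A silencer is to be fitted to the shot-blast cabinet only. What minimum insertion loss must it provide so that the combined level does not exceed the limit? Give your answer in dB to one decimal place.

10.8 dB

The untreated sources together contribute 10^(84.5/10) = 2.818e+08, i.e. 84.50 dB(A).
To meet 93.4 dB(A) overall, the treated shot-blast cabinet may contribute at most 10^(93.4/10) − 2.818e+08 = 1.906e+09, i.e. 92.80 dB(A).
So the shot-blast cabinet must be reduced from 103.6 to 92.80 dB(A): IL = 10.80 dB.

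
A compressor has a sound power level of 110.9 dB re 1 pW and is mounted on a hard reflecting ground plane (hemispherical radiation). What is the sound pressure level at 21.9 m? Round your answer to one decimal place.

The power spreads over a hemisphere of area 2π·r², so L_p = L_w − 10·log₁₀(2π·r²).
2π·r² = 3013 m², 10·log₁₀ of that is 34.791 dB.
L_p = 110.9 − 34.791 = 76.11 dB.

76.1 dB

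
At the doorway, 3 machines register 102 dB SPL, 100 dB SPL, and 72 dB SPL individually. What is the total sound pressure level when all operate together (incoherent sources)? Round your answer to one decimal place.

Incoherent sources combine by intensity addition: L_total = 10·log₁₀(Σ 10^(L_i/10)).
Σ 10^(L/10) = 10^(102/10) + 10^(100/10) + 10^(72/10) = 2.586e+10.
L_total = 10·log₁₀(2.586e+10) = 104.13 dB SPL.

104.1 dB SPL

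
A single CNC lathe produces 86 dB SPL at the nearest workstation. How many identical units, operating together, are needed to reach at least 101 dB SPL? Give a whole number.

32

The shortfall is 101 − 86 = 15.0 dB, and N units add 10·log₁₀ N, so need 10·log₁₀ N ≥ 15.0.
N ≥ 10^(15.0/10) = 31.623, so N = 32.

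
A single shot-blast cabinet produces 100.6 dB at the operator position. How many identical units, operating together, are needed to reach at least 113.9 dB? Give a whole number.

The shortfall is 113.9 − 100.6 = 13.3 dB, and N units add 10·log₁₀ N, so need 10·log₁₀ N ≥ 13.3.
N ≥ 10^(13.3/10) = 21.380, so N = 22.

22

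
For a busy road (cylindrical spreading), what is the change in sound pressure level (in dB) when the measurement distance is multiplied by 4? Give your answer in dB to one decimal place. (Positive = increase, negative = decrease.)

With cylindrical spreading the level changes by −10·log₁₀(r₂/r₁).
ΔL = −10·log₁₀(4) = -6.02 dB.

-6.0 dB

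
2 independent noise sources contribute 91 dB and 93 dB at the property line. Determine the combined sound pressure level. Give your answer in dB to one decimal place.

95.1 dB

For uncorrelated sources the intensities add, so convert each level to linear form, sum, and take 10·log₁₀ of the total.
Σ 10^(L/10) = 10^(91/10) + 10^(93/10) = 3.254e+09.
L_total = 10·log₁₀(3.254e+09) = 95.12 dB.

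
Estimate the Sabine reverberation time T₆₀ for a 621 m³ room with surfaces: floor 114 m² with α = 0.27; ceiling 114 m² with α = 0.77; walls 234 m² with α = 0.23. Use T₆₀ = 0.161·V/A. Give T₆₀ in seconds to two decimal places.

A = Σ Sᵢαᵢ = 114·0.27 + 114·0.77 + 234·0.23 = 172.38 m².
T₆₀ = 0.161·V/A = 0.161·621/172.38 = 0.580 s.

0.58 s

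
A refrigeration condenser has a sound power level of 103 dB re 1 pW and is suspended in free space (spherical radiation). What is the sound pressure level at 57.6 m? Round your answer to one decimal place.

The power spreads over a sphere of area 4π·r², so L_p = L_w − 10·log₁₀(4π·r²).
4π·r² = 4.169e+04 m², 10·log₁₀ of that is 46.201 dB.
L_p = 103 − 46.201 = 56.80 dB.

56.8 dB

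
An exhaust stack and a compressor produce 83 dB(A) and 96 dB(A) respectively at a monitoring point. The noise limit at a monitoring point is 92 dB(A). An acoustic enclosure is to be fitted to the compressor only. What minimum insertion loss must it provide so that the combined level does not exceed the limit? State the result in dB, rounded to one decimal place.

4.6 dB

Everything except the compressor sums to 10^(83/10) = 1.995e+08 in linear terms, 83.00 dB(A).
The limit corresponds to 10^(92/10) = 1.585e+09; subtracting the fixed part leaves 1.385e+09 for the compressor, i.e. 91.42 dB(A).
Required insertion loss = 96 − 91.42 = 4.58 dB.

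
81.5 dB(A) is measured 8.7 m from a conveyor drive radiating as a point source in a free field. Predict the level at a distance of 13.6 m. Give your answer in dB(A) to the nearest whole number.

78 dB(A)

For a point source, L₂ = L₁ − 20·log₁₀(r₂/r₁).
L₂ = 81.5 − 20·log₁₀(13.6/8.7) = 81.5 − 3.880 = 77.62 dB(A).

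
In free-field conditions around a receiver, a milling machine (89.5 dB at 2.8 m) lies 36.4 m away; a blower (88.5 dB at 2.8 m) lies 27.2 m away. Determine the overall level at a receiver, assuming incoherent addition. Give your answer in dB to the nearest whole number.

Apply inverse-square spreading to bring every level to the receiver, then sum 10^(L/10).
milling machine: 89.5 − 20·log₁₀(36.4/2.8) = 89.5 − 22.28 = 67.22 dB.
blower: 88.5 − 20·log₁₀(27.2/2.8) = 88.5 − 19.75 = 68.75 dB.
Σ 10^(L/10) = 1.278e+07 → L_total = 10·log₁₀(1.278e+07) = 71.06 dB.

71 dB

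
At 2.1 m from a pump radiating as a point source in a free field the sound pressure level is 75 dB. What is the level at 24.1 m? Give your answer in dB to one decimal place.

53.8 dB

For a point source, L₂ = L₁ − 20·log₁₀(r₂/r₁).
L₂ = 75 − 20·log₁₀(24.1/2.1) = 75 − 21.196 = 53.80 dB.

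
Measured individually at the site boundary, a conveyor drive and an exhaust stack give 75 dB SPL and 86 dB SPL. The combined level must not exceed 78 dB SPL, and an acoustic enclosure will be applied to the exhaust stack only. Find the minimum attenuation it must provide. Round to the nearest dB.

11 dB

The untreated sources together contribute 10^(75/10) = 3.162e+07, i.e. 75.00 dB SPL.
To meet 78 dB SPL overall, the treated exhaust stack may contribute at most 10^(78/10) − 3.162e+07 = 3.147e+07, i.e. 74.98 dB SPL.
So the exhaust stack must be reduced from 86 to 74.98 dB SPL: IL = 11.02 dB.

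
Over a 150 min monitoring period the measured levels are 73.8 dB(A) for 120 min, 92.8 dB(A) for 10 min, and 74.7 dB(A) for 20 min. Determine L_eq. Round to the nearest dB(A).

82 dB(A)

L_eq = 10·log₁₀[(1/T)·Σ tᵢ·10^(Lᵢ/10)] with T = 150 min.
Σ tᵢ·10^(Lᵢ/10) = 120·10^(73.8/10) + 10·10^(92.8/10) + 20·10^(74.7/10) = 2.252e+10.
L_eq = 10·log₁₀(2.252e+10/150) = 81.77 dB(A).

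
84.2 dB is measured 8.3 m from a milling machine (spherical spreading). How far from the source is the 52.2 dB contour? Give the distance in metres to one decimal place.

330.4 m

Point-source spreading drops the level by 20·log₁₀(r₂/r₁); inverting, r₂/r₁ = 10^(ΔL/20).
r₂ = 8.3·10^((84.2−52.2)/20) = 8.3·10^(32.0/20) = 330.43 m.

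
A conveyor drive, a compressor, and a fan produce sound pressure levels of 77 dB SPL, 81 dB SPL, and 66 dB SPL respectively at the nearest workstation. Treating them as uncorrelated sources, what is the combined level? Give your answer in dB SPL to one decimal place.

For uncorrelated sources the intensities add, so convert each level to linear form, sum, and take 10·log₁₀ of the total.
Σ 10^(L/10) = 10^(77/10) + 10^(81/10) + 10^(66/10) = 1.800e+08.
L_total = 10·log₁₀(1.800e+08) = 82.55 dB SPL.

82.6 dB SPL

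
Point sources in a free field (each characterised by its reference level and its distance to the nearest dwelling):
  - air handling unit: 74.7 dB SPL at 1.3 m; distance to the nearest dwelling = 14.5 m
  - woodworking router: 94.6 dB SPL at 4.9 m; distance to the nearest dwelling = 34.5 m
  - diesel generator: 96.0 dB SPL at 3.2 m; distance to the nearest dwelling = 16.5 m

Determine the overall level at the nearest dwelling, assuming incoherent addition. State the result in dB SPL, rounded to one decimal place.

83.2 dB SPL

Propagate each source to the receiver with L = L_ref − 20·log₁₀(r/r_ref), then add intensities.
air handling unit: 74.7 − 20·log₁₀(14.5/1.3) = 74.7 − 20.95 = 53.75 dB SPL.
woodworking router: 94.6 − 20·log₁₀(34.5/4.9) = 94.6 − 16.95 = 77.65 dB SPL.
diesel generator: 96.0 − 20·log₁₀(16.5/3.2) = 96.0 − 14.25 = 81.75 dB SPL.
Σ 10^(L/10) = 2.082e+08 → L_total = 10·log₁₀(2.082e+08) = 83.18 dB SPL.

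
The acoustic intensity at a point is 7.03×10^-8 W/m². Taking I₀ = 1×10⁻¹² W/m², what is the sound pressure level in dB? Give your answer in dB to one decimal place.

48.5 dB

I/I₀ = 7.03×10^-8/10⁻¹² = 7.03×10^4, and L = 10·log₁₀(I/I₀).
L = 10·(0.8470 + 4) = 48.47 dB.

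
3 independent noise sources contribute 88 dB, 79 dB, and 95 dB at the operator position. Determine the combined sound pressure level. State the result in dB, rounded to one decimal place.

95.9 dB

For uncorrelated sources the intensities add, so convert each level to linear form, sum, and take 10·log₁₀ of the total.
Σ 10^(L/10) = 10^(88/10) + 10^(79/10) + 10^(95/10) = 3.873e+09.
L_total = 10·log₁₀(3.873e+09) = 95.88 dB.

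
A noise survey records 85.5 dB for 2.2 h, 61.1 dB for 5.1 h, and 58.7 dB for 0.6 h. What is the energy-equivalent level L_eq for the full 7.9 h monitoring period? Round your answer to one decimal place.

80.0 dB

Weight each interval's intensity by its duration and average over T = 7.9 h:
Σ tᵢ·10^(Lᵢ/10) = 2.2·10^(85.5/10) + 5.1·10^(61.1/10) + 0.6·10^(58.7/10) = 7.876e+08.
L_eq = 10·log₁₀(7.876e+08/7.9) = 79.99 dB.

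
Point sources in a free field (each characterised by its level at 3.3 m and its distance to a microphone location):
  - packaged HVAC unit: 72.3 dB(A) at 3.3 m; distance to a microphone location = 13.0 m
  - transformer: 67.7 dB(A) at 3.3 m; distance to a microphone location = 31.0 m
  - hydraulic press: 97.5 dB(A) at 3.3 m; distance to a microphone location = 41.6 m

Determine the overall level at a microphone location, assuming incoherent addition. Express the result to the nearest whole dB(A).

Propagate each source to the receiver with L = L_ref − 20·log₁₀(r/r_ref), then add intensities.
packaged HVAC unit: 72.3 − 20·log₁₀(13.0/3.3) = 72.3 − 11.91 = 60.39 dB(A).
transformer: 67.7 − 20·log₁₀(31.0/3.3) = 67.7 − 19.46 = 48.24 dB(A).
hydraulic press: 97.5 − 20·log₁₀(41.6/3.3) = 97.5 − 22.01 = 75.49 dB(A).
Σ 10^(L/10) = 3.655e+07 → L_total = 10·log₁₀(3.655e+07) = 75.63 dB(A).

76 dB(A)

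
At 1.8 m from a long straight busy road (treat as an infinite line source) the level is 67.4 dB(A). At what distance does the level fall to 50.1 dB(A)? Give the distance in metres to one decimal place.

The 17.3 dB drop corresponds to a distance ratio of 10^(17.3/10) for a line source.
r₂ = 1.8·10^((67.4−50.1)/10) = 1.8·10^(17.3/10) = 96.67 m.

96.7 m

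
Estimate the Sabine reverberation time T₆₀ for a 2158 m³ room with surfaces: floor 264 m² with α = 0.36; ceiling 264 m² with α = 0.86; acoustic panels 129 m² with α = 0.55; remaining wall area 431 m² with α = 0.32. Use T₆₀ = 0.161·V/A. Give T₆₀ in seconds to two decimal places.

Total absorption A = 264·0.36 + 264·0.86 + 129·0.55 + 431·0.32 = 530.95 m² sabins.
T₆₀ = 0.161 × 2158 / 530.95 = 0.654 s.

0.65 s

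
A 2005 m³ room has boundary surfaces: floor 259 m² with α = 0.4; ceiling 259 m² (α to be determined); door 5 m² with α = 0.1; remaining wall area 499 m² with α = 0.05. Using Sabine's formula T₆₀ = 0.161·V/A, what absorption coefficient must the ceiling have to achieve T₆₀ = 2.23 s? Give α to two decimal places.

0.06

Required total absorption A = 0.161·2005/2.23 = 144.76 m².
Absorption from the other surfaces = 259·0.4 + 5·0.1 + 499·0.05 = 129.05 m², so the ceiling must supply 15.71 m² over 259 m².
α = 15.71/259 = 0.061.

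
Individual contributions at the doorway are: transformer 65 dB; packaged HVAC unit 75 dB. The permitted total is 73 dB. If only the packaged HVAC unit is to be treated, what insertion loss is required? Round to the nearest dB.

Fixed contribution from the other source: Σ 10^(L/10) = 10^(65/10) = 3.162e+06 (65.00 dB).
To meet 73 dB overall, the treated packaged HVAC unit may contribute at most 10^(73/10) − 3.162e+06 = 1.679e+07, i.e. 72.25 dB.
So the packaged HVAC unit must be reduced from 75 to 72.25 dB: IL = 2.75 dB.

3 dB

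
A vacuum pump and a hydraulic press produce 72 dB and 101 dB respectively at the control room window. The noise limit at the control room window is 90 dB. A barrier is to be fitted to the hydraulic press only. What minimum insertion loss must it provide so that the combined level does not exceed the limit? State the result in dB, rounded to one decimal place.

The untreated sources together contribute 10^(72/10) = 1.585e+07, i.e. 72.00 dB.
The limit corresponds to 10^(90/10) = 1.000e+09; subtracting the fixed part leaves 9.842e+08 for the hydraulic press, i.e. 89.93 dB.
So the hydraulic press must be reduced from 101 to 89.93 dB: IL = 11.07 dB.

11.1 dB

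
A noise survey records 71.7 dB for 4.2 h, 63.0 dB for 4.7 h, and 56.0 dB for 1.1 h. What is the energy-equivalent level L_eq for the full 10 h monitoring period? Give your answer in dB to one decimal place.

68.6 dB

L_eq = 10·log₁₀[(1/T)·Σ tᵢ·10^(Lᵢ/10)] with T = 10 h.
Σ tᵢ·10^(Lᵢ/10) = 4.2·10^(71.7/10) + 4.7·10^(63.0/10) + 1.1·10^(56.0/10) = 7.194e+07.
L_eq = 10·log₁₀(7.194e+07/10) = 68.57 dB.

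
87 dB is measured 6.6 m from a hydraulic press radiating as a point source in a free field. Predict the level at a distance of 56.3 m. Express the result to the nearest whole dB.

68 dB

Point-source attenuation: ΔL = 20·log₁₀(r₂/r₁) = 20·log₁₀(56.3/6.6) = 18.619 dB.
L₂ = 87 − 20·log₁₀(56.3/6.6) = 87 − 18.619 = 68.38 dB.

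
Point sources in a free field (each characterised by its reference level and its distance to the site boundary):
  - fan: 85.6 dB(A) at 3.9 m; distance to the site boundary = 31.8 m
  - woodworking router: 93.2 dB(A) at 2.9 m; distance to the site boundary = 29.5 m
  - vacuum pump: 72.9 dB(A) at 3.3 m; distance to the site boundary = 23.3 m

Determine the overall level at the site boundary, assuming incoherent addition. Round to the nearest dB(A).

74 dB(A)

Propagate each source to the receiver with L = L_ref − 20·log₁₀(r/r_ref), then add intensities.
fan: 85.6 − 20·log₁₀(31.8/3.9) = 85.6 − 18.23 = 67.37 dB(A).
woodworking router: 93.2 − 20·log₁₀(29.5/2.9) = 93.2 − 20.15 = 73.05 dB(A).
vacuum pump: 72.9 − 20·log₁₀(23.3/3.3) = 72.9 − 16.98 = 55.92 dB(A).
Σ 10^(L/10) = 2.604e+07 → L_total = 10·log₁₀(2.604e+07) = 74.16 dB(A).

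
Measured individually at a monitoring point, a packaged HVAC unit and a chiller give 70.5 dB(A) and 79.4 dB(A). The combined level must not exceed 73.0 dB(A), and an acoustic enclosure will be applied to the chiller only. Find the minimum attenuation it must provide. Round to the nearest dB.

Everything except the chiller sums to 10^(70.5/10) = 1.122e+07 in linear terms, 70.50 dB(A).
To meet 73.0 dB(A) overall, the treated chiller may contribute at most 10^(73.0/10) − 1.122e+07 = 8.732e+06, i.e. 69.41 dB(A).
So the chiller must be reduced from 79.4 to 69.41 dB(A): IL = 9.99 dB.

10 dB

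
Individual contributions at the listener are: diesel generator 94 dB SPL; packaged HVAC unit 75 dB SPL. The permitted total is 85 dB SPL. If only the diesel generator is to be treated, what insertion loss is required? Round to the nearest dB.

9 dB

Fixed contribution from the other source: Σ 10^(L/10) = 10^(75/10) = 3.162e+07 (75.00 dB SPL).
The limit corresponds to 10^(85/10) = 3.162e+08; subtracting the fixed part leaves 2.846e+08 for the diesel generator, i.e. 84.54 dB SPL.
Required insertion loss = 94 − 84.54 = 9.46 dB.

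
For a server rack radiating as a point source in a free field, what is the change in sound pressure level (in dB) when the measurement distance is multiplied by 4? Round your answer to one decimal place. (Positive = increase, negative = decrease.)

-12.0 dB

Point-source spreading: ΔL = −20·log₁₀(r₂/r₁).
ΔL = −20·log₁₀(4) = -12.04 dB.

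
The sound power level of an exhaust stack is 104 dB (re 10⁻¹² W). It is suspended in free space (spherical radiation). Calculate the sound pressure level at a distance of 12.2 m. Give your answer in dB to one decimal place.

71.3 dB

Free-field spherical radiation: L_p = L_w − 10·log₁₀(4π·r²), r = 12.2 m.
4π·r² = 1870 m², 10·log₁₀ of that is 32.719 dB.
L_p = 104 − 32.719 = 71.28 dB.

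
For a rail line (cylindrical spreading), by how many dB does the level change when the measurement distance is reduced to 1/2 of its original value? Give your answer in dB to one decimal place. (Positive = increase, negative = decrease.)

+3.0 dB

A line source loses 3 dB per doubling of distance; generally ΔL = −10·log₁₀(r₂/r₁).
ΔL = −10·log₁₀(0.5) = +3.01 dB.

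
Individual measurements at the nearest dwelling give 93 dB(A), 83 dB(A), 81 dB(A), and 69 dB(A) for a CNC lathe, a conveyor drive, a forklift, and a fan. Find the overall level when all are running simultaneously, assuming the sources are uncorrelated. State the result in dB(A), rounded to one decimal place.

93.7 dB(A)

Incoherent sources combine by intensity addition: L_total = 10·log₁₀(Σ 10^(L_i/10)).
Σ 10^(L/10) = 10^(93/10) + 10^(83/10) + 10^(81/10) + 10^(69/10) = 2.329e+09.
L_total = 10·log₁₀(2.329e+09) = 93.67 dB(A).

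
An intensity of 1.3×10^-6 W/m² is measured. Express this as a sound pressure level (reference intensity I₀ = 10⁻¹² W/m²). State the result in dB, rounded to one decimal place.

61.1 dB

Dividing by I₀ shifts the exponent by 12: I/I₀ = 1.3×10^6.
L = 10·(0.1139 + 6) = 61.14 dB.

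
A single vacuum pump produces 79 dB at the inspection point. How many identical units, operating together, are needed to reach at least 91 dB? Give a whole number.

16

The shortfall is 91 − 79 = 12.0 dB, and N units add 10·log₁₀ N, so need 10·log₁₀ N ≥ 12.0.
N ≥ 10^(12.0/10) = 15.849, so N = 16.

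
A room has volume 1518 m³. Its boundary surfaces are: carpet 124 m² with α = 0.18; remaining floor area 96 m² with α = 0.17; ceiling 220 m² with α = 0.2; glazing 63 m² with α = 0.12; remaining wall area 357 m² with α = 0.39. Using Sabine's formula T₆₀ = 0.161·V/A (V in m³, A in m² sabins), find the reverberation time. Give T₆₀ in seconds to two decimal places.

Summing Sᵢαᵢ: 124·0.18 + 96·0.17 + 220·0.2 + 63·0.12 + 357·0.39 = 229.43 m².
T₆₀ = 0.161·V/A = 0.161·1518/229.43 = 1.065 s.

1.07 s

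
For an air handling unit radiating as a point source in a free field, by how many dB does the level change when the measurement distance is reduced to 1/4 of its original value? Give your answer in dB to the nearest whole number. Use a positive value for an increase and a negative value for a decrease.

+12 dB

With spherical spreading the level changes by −20·log₁₀(r₂/r₁).
ΔL = −20·log₁₀(0.25) = +12.04 dB.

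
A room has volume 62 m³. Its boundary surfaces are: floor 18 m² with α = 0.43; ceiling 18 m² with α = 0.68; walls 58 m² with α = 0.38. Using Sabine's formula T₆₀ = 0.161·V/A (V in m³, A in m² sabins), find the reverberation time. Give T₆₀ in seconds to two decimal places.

Summing Sᵢαᵢ: 18·0.43 + 18·0.68 + 58·0.38 = 42.02 m².
T₆₀ = 0.161 × 62 / 42.02 = 0.238 s.

0.24 s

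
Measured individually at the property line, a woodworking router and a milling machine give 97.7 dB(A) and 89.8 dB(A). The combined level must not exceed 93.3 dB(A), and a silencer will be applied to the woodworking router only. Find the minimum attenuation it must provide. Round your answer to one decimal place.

The untreated sources together contribute 10^(89.8/10) = 9.550e+08, i.e. 89.80 dB(A).
The limit corresponds to 10^(93.3/10) = 2.138e+09; subtracting the fixed part leaves 1.183e+09 for the woodworking router, i.e. 90.73 dB(A).
Required insertion loss = 97.7 − 90.73 = 6.97 dB.

7.0 dB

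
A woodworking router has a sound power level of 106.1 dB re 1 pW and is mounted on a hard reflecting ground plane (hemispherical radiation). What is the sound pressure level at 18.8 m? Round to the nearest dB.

The power spreads over a hemisphere of area 2π·r², so L_p = L_w − 10·log₁₀(2π·r²).
2π·r² = 2221 m², 10·log₁₀ of that is 33.465 dB.
L_p = 106.1 − 33.465 = 72.64 dB.

73 dB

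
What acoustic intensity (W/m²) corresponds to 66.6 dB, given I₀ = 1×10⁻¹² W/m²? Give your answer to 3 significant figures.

I/I₀ = 10^(66.6/10) = 4.571e+06, so I = 4.571e+06 × 10⁻¹² W/m².

4.57e-06 W/m²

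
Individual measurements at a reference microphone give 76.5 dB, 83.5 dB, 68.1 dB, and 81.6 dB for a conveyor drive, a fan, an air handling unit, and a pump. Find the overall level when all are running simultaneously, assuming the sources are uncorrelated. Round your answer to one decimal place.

86.2 dB

For uncorrelated sources the intensities add, so convert each level to linear form, sum, and take 10·log₁₀ of the total.
Σ 10^(L/10) = 10^(76.5/10) + 10^(83.5/10) + 10^(68.1/10) + 10^(81.6/10) = 4.195e+08.
L_total = 10·log₁₀(4.195e+08) = 86.23 dB.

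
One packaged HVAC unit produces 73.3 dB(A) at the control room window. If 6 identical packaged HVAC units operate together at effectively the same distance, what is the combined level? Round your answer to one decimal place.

L_total = L₁ + 10·log₁₀ N for N identical incoherent sources.
L_total = 73.3 + 10·log₁₀(6) = 73.3 + 7.782 = 81.08 dB(A).

81.1 dB(A)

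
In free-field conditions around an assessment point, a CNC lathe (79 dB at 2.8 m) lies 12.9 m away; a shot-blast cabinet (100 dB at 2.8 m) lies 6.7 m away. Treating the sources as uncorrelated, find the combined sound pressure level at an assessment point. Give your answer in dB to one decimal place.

Propagate each source to the receiver with L = L_ref − 20·log₁₀(r/r_ref), then add intensities.
CNC lathe: 79 − 20·log₁₀(12.9/2.8) = 79 − 13.27 = 65.73 dB.
shot-blast cabinet: 100 − 20·log₁₀(6.7/2.8) = 100 − 7.58 = 92.42 dB.
Σ 10^(L/10) = 1.750e+09 → L_total = 10·log₁₀(1.750e+09) = 92.43 dB.

92.4 dB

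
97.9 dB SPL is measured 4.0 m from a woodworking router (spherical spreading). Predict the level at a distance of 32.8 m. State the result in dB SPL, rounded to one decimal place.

79.6 dB SPL

Spherical spreading from a point source gives a 20·log₁₀(r₂/r₁) drop.
L₂ = 97.9 − 20·log₁₀(32.8/4.0) = 97.9 − 18.276 = 79.62 dB SPL.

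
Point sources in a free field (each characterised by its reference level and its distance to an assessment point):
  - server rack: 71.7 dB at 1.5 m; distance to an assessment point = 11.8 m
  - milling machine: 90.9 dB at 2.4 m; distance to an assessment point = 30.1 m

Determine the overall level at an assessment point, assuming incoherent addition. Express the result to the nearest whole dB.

69 dB

Apply inverse-square spreading to bring every level to the receiver, then sum 10^(L/10).
server rack: 71.7 − 20·log₁₀(11.8/1.5) = 71.7 − 17.92 = 53.78 dB.
milling machine: 90.9 − 20·log₁₀(30.1/2.4) = 90.9 − 21.97 = 68.93 dB.
Σ 10^(L/10) = 8.061e+06 → L_total = 10·log₁₀(8.061e+06) = 69.06 dB.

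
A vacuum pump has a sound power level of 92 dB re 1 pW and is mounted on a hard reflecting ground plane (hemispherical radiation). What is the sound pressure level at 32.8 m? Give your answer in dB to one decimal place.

Free-field hemispherical radiation: L_p = L_w − 10·log₁₀(2π·r²), r = 32.8 m.
2π·r² = 6760 m², 10·log₁₀ of that is 38.299 dB.
L_p = 92 − 38.299 = 53.70 dB.

53.7 dB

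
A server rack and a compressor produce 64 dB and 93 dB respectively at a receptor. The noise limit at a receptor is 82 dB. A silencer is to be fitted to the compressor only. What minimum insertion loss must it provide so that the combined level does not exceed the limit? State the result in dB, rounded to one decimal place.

Fixed contribution from the other source: Σ 10^(L/10) = 10^(64/10) = 2.512e+06 (64.00 dB).
The limit corresponds to 10^(82/10) = 1.585e+08; subtracting the fixed part leaves 1.560e+08 for the compressor, i.e. 81.93 dB.
So the compressor must be reduced from 93 to 81.93 dB: IL = 11.07 dB.

11.1 dB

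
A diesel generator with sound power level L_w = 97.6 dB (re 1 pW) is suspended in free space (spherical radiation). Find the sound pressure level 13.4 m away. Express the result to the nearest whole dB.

L_p = L_w − 10·log₁₀(4π·r²) with r = 13.4 m.
4π·r² = 2256 m², 10·log₁₀ of that is 33.534 dB.
L_p = 97.6 − 33.534 = 64.07 dB.

64 dB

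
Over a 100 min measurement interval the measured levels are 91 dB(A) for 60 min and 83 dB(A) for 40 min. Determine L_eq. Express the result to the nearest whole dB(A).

Weight each interval's intensity by its duration and average over T = 100 min:
Σ tᵢ·10^(Lᵢ/10) = 60·10^(91/10) + 40·10^(83/10) = 8.352e+10.
L_eq = 10·log₁₀(8.352e+10/100) = 89.22 dB(A).

89 dB(A)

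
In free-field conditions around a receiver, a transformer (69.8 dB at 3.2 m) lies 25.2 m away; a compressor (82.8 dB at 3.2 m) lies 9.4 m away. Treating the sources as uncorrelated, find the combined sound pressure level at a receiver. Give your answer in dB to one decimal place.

73.5 dB

Apply inverse-square spreading to bring every level to the receiver, then sum 10^(L/10).
transformer: 69.8 − 20·log₁₀(25.2/3.2) = 69.8 − 17.93 = 51.87 dB.
compressor: 82.8 − 20·log₁₀(9.4/3.2) = 82.8 − 9.36 = 73.44 dB.
Σ 10^(L/10) = 2.224e+07 → L_total = 10·log₁₀(2.224e+07) = 73.47 dB.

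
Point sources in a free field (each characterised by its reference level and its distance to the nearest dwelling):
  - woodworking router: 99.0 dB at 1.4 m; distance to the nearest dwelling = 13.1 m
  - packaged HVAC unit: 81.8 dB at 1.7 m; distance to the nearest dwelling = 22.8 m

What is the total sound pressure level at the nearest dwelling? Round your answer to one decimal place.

First find each source's level at the receiver (point-source: −20·log₁₀(r/r_ref)), then combine on an intensity basis.
woodworking router: 99.0 − 20·log₁₀(13.1/1.4) = 99.0 − 19.42 = 79.58 dB.
packaged HVAC unit: 81.8 − 20·log₁₀(22.8/1.7) = 81.8 − 22.55 = 59.25 dB.
Σ 10^(L/10) = 9.156e+07 → L_total = 10·log₁₀(9.156e+07) = 79.62 dB.

79.6 dB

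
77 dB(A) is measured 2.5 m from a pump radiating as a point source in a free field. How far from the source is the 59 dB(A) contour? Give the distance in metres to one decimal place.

19.9 m

The 18.0 dB drop corresponds to a distance ratio of 10^(18.0/20) for a point source.
r₂ = 2.5·10^((77−59)/20) = 2.5·10^(18.0/20) = 19.86 m.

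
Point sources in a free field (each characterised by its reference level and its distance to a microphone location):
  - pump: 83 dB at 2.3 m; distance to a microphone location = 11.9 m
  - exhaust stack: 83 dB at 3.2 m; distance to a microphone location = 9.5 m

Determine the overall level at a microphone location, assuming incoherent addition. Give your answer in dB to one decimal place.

74.8 dB

First find each source's level at the receiver (point-source: −20·log₁₀(r/r_ref)), then combine on an intensity basis.
pump: 83 − 20·log₁₀(11.9/2.3) = 83 − 14.28 = 68.72 dB.
exhaust stack: 83 − 20·log₁₀(9.5/3.2) = 83 − 9.45 = 73.55 dB.
Σ 10^(L/10) = 3.009e+07 → L_total = 10·log₁₀(3.009e+07) = 74.78 dB.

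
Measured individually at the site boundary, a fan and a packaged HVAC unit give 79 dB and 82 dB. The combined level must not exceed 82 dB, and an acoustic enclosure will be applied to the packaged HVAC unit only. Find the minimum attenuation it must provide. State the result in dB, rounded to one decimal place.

3.0 dB

Everything except the packaged HVAC unit sums to 10^(79/10) = 7.943e+07 in linear terms, 79.00 dB.
The limit corresponds to 10^(82/10) = 1.585e+08; subtracting the fixed part leaves 7.906e+07 for the packaged HVAC unit, i.e. 78.98 dB.
So the packaged HVAC unit must be reduced from 82 to 78.98 dB: IL = 3.02 dB.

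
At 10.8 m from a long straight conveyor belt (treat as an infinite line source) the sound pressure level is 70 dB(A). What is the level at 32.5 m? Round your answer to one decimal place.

65.2 dB(A)

For a line source, L₂ = L₁ − 10·log₁₀(r₂/r₁).
L₂ = 70 − 10·log₁₀(32.5/10.8) = 70 − 4.785 = 65.22 dB(A).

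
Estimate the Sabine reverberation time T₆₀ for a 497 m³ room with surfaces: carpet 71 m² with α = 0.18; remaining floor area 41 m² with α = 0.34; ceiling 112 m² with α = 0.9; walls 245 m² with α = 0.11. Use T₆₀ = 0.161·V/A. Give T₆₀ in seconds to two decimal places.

0.52 s

Total absorption A = 71·0.18 + 41·0.34 + 112·0.9 + 245·0.11 = 154.47 m² sabins.
T₆₀ = 0.161 × 497 / 154.47 = 0.518 s.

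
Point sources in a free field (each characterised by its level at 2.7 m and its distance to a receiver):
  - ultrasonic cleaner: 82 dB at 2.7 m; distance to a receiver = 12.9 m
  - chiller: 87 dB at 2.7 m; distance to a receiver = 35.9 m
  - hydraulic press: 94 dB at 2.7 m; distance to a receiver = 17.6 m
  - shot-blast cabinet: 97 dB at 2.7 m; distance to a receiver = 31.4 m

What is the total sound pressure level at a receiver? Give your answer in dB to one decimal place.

80.3 dB

Apply inverse-square spreading to bring every level to the receiver, then sum 10^(L/10).
ultrasonic cleaner: 82 − 20·log₁₀(12.9/2.7) = 82 − 13.58 = 68.42 dB.
chiller: 87 − 20·log₁₀(35.9/2.7) = 87 − 22.47 = 64.53 dB.
hydraulic press: 94 − 20·log₁₀(17.6/2.7) = 94 − 16.28 = 77.72 dB.
shot-blast cabinet: 97 − 20·log₁₀(31.4/2.7) = 97 − 21.31 = 75.69 dB.
Σ 10^(L/10) = 1.060e+08 → L_total = 10·log₁₀(1.060e+08) = 80.25 dB.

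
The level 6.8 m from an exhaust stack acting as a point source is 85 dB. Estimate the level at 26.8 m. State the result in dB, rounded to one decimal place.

73.1 dB

Point-source attenuation: ΔL = 20·log₁₀(r₂/r₁) = 20·log₁₀(26.8/6.8) = 11.913 dB.
L₂ = 85 − 20·log₁₀(26.8/6.8) = 85 − 11.913 = 73.09 dB.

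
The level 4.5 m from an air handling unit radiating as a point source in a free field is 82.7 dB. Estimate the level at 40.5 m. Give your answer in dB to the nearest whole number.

64 dB

For a point source, L₂ = L₁ − 20·log₁₀(r₂/r₁).
L₂ = 82.7 − 20·log₁₀(40.5/4.5) = 82.7 − 19.085 = 63.62 dB.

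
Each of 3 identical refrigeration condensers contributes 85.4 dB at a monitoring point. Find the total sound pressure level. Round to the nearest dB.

With 3 equal, uncorrelated contributions the intensity is 3× that of one unit, giving a rise of 10·log₁₀ 3.
L_total = 85.4 + 10·log₁₀(3) = 85.4 + 4.771 = 90.17 dB.

90 dB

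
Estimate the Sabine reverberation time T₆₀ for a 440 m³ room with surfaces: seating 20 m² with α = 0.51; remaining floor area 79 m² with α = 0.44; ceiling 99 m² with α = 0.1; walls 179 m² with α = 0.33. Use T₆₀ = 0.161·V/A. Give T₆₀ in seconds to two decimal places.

Summing Sᵢαᵢ: 20·0.51 + 79·0.44 + 99·0.1 + 179·0.33 = 113.93 m².
T₆₀ = 0.161 × 440 / 113.93 = 0.622 s.

0.62 s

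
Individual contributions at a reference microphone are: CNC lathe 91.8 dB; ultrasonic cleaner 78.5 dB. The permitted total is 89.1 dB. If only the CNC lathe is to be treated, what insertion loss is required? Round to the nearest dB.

Everything except the CNC lathe sums to 10^(78.5/10) = 7.079e+07 in linear terms, 78.50 dB.
The limit corresponds to 10^(89.1/10) = 8.128e+08; subtracting the fixed part leaves 7.420e+08 for the CNC lathe, i.e. 88.70 dB.
So the CNC lathe must be reduced from 91.8 to 88.70 dB: IL = 3.10 dB.

3 dB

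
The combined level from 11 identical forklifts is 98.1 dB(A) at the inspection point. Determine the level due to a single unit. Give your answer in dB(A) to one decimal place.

11 equal contributions raise the level by 10·log₁₀ 11 = 10.414 dB, so each unit alone gives 98.1 − 10.414.

87.7 dB(A)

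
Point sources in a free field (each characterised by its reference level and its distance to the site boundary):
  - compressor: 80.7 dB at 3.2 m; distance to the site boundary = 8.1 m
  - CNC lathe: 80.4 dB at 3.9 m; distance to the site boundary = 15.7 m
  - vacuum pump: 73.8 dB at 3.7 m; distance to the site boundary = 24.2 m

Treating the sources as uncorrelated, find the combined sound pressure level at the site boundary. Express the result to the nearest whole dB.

First find each source's level at the receiver (point-source: −20·log₁₀(r/r_ref)), then combine on an intensity basis.
compressor: 80.7 − 20·log₁₀(8.1/3.2) = 80.7 − 8.07 = 72.63 dB.
CNC lathe: 80.4 − 20·log₁₀(15.7/3.9) = 80.4 − 12.10 = 68.30 dB.
vacuum pump: 73.8 − 20·log₁₀(24.2/3.7) = 73.8 − 16.31 = 57.49 dB.
Σ 10^(L/10) = 2.566e+07 → L_total = 10·log₁₀(2.566e+07) = 74.09 dB.

74 dB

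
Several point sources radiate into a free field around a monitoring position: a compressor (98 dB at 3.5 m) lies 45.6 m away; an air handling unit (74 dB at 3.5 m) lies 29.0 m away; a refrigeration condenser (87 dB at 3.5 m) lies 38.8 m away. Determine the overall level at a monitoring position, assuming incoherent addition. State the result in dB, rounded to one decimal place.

Propagate each source to the receiver with L = L_ref − 20·log₁₀(r/r_ref), then add intensities.
compressor: 98 − 20·log₁₀(45.6/3.5) = 98 − 22.30 = 75.70 dB.
air handling unit: 74 − 20·log₁₀(29.0/3.5) = 74 − 18.37 = 55.63 dB.
refrigeration condenser: 87 − 20·log₁₀(38.8/3.5) = 87 − 20.90 = 66.10 dB.
Σ 10^(L/10) = 4.162e+07 → L_total = 10·log₁₀(4.162e+07) = 76.19 dB.

76.2 dB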